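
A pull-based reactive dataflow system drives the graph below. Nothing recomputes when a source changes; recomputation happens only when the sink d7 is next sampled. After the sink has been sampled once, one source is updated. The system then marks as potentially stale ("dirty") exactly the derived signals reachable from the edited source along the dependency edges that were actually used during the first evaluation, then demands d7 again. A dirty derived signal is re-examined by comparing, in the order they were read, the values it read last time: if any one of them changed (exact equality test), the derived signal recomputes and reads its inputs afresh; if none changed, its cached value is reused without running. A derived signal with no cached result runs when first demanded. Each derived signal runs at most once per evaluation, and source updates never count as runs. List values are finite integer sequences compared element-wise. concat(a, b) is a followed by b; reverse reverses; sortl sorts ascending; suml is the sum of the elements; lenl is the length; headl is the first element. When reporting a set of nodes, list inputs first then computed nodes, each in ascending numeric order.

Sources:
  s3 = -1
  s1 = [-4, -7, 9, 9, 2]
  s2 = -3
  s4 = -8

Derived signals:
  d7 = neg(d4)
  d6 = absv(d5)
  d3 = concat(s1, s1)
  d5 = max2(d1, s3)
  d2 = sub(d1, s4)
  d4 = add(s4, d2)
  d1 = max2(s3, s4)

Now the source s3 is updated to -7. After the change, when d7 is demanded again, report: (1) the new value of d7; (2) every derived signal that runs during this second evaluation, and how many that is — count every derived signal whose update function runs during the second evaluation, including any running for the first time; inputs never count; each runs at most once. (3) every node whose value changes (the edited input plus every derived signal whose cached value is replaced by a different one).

First evaluation (everything demanded from the output):
  d1 = max2(-1, -8) = -1
  d2 = sub(-1, -8) = 7
  d4 = add(-8, 7) = -1
  d7 = neg(-1) = 1

Propagation after the edit:
  d1: runs — s3 -1->-7; result -7.
  d2: runs — d1 -1->-7; result 1.
  d4: runs — d2 7->1; result -7.
  d7: runs — d4 -1->-7; result 7.

New value of d7: 7.
Derived signals that run: d1, d2, d4, d7 — 4 in total.
Values that change: s3, d1, d2, d4, d7.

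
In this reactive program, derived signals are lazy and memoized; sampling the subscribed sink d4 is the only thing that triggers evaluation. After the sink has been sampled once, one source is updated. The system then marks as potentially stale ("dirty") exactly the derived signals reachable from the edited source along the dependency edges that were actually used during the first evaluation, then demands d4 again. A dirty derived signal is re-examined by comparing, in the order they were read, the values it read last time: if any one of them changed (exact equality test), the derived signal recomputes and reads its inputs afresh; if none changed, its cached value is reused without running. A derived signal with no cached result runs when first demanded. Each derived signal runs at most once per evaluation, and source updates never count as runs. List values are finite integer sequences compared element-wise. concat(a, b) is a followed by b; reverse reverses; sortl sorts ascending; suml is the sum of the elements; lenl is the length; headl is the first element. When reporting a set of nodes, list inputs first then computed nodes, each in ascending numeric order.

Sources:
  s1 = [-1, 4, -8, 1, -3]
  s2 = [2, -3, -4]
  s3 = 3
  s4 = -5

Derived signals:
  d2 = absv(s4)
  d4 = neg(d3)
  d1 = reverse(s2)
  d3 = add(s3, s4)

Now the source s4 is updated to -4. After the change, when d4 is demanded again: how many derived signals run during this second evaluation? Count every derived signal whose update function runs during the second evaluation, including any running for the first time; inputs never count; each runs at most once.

2 derived signals run: d3, d4.

First demand of the output computes:
  d3 = add(3, -5) = -2
  d4 = neg(-2) = 2

After the edit, cleaning proceeds:
  d3: a read changed (s4 -5->-4) — executes, giving -1.
  d4: a read changed (d3 -2->-1) — executes, giving 1.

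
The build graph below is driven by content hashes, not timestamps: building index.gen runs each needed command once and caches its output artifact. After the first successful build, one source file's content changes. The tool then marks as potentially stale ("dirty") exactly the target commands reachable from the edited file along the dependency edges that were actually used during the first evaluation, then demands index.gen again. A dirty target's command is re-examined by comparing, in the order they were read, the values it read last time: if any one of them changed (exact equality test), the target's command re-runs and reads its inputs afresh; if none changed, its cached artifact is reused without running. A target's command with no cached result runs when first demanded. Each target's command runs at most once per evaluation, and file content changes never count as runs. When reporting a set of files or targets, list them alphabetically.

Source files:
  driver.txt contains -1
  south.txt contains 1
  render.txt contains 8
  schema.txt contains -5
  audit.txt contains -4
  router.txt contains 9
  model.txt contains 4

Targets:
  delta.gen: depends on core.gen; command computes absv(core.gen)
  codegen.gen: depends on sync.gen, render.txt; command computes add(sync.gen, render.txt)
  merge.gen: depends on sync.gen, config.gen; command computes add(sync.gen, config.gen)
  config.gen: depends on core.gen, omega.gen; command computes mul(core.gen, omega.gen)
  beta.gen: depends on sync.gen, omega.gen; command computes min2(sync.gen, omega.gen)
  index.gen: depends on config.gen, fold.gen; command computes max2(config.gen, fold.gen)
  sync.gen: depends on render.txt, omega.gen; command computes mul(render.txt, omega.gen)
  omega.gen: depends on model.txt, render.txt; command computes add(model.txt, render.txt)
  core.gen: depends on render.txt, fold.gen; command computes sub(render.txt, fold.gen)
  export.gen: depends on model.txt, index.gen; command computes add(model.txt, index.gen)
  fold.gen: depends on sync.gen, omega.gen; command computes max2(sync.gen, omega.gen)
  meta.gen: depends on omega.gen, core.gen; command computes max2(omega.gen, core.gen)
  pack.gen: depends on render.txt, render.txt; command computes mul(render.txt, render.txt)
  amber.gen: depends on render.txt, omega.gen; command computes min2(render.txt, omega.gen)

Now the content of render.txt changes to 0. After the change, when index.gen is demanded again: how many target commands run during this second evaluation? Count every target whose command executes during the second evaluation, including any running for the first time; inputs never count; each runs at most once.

Initial pass — values computed on the first demand:
  omega.gen = add(4, 8) = 12
  sync.gen = mul(8, 12) = 96
  fold.gen = max2(96, 12) = 96
  core.gen = sub(8, 96) = -88
  config.gen = mul(-88, 12) = -1056
  index.gen = max2(-1056, 96) = 96

Second demand — change propagation:
  omega.gen: re-runs because render.txt 8->0; new result 4.
  sync.gen: re-runs because render.txt 8->0; omega.gen 12->4; new result 0.
  fold.gen: re-runs because sync.gen 96->0; omega.gen 12->4; new result 4.
  core.gen: re-runs because render.txt 8->0; fold.gen 96->4; new result -4.
  config.gen: re-runs because core.gen -88->-4; omega.gen 12->4; new result -16.
  index.gen: re-runs because config.gen -1056->-16; fold.gen 96->4; new result 4.

Run set: config.gen, core.gen, fold.gen, index.gen, omega.gen, sync.gen (6 run).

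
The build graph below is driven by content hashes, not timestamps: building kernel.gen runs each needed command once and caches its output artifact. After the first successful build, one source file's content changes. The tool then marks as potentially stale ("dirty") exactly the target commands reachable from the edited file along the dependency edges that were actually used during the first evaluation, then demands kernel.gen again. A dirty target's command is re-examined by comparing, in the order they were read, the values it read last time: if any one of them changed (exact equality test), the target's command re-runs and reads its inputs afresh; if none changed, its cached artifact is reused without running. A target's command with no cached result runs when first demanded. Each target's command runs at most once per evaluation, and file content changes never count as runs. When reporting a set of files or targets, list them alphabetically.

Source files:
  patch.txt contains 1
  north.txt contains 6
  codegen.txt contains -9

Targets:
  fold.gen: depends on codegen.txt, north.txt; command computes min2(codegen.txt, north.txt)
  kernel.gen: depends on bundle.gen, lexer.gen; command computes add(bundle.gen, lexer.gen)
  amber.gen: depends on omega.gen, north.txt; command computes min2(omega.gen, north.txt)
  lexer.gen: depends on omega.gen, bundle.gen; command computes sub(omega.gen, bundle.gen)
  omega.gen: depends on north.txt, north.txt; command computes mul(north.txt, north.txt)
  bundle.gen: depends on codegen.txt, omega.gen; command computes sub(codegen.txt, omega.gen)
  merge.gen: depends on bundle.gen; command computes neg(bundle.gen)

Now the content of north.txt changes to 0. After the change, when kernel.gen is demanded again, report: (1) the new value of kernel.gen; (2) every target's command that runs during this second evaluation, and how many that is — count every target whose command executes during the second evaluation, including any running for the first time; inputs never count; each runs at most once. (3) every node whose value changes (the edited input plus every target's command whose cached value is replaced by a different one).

kernel.gen now evaluates to 0.
Run set: bundle.gen, kernel.gen, lexer.gen, omega.gen (4 run).
Changed values: bundle.gen, kernel.gen, lexer.gen, north.txt, omega.gen.

Initial pass — values computed on the first demand:
  omega.gen = mul(6, 6) = 36
  bundle.gen = sub(-9, 36) = -45
  lexer.gen = sub(36, -45) = 81
  kernel.gen = add(-45, 81) = 36

Second demand — change propagation:
  omega.gen: re-runs because north.txt 6->0; north.txt 6->0; new result 0.
  bundle.gen: re-runs because omega.gen 36->0; new result -9.
  lexer.gen: re-runs because omega.gen 36->0; bundle.gen -45->-9; new result 9.
  kernel.gen: re-runs because bundle.gen -45->-9; lexer.gen 81->9; new result 0.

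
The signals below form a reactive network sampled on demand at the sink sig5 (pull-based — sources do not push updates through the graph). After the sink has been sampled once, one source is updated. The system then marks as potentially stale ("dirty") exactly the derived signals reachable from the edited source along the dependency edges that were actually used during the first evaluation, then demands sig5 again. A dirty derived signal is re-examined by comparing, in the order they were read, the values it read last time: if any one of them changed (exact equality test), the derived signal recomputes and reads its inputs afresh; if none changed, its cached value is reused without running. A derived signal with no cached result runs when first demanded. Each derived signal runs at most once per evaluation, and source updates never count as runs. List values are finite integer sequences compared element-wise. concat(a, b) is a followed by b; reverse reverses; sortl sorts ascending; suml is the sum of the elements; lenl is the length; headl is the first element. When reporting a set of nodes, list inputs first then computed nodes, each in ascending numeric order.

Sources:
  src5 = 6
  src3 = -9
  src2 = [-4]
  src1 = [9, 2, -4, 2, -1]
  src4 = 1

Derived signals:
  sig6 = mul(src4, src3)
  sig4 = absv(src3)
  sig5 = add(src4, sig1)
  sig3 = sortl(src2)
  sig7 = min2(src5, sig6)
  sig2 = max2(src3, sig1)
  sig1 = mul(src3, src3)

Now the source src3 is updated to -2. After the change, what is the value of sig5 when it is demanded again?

Initial pass — values computed on the first demand:
  sig1 = mul(-9, -9) = 81
  sig5 = add(1, 81) = 82

Second demand — change propagation:
  sig1: re-runs because src3 -9->-2; src3 -9->-2; new result 4.
  sig5: re-runs because sig1 81->4; new result 5.

sig5 now evaluates to 5.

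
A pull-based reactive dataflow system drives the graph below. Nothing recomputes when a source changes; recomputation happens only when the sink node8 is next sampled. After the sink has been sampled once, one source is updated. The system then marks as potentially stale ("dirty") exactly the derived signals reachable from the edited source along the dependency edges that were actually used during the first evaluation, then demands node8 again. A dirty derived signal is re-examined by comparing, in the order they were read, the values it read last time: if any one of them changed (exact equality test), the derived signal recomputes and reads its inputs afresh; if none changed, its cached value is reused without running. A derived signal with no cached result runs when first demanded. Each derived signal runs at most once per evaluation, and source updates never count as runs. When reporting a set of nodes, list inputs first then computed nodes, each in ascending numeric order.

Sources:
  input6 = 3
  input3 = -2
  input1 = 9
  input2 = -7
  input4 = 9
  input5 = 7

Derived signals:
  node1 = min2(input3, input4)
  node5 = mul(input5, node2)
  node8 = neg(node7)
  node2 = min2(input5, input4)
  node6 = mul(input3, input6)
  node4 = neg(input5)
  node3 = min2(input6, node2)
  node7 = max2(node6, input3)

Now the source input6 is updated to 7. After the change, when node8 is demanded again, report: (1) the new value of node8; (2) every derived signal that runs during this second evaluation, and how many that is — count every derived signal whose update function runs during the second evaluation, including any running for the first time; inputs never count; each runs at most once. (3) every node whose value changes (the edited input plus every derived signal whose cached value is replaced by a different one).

First evaluation (everything demanded from the output):
  node6 = mul(-2, 3) = -6
  node7 = max2(-6, -2) = -2
  node8 = neg(-2) = 2

Propagation after the edit:
  node6: runs — input6 3->7; result -14.
  node7: runs — node6 -6->-14; result -2 (same value as before).
  node8: checked — values it read are unchanged (node7 unchanged); reused cached 2 without running.

Key observation: the change is absorbed at node7 — it re-runs but produces the same value, and the output's value is unchanged.

New value of node8: 2.
Derived signals that run: node6, node7 — 2 in total.
Values that change: input6, node6.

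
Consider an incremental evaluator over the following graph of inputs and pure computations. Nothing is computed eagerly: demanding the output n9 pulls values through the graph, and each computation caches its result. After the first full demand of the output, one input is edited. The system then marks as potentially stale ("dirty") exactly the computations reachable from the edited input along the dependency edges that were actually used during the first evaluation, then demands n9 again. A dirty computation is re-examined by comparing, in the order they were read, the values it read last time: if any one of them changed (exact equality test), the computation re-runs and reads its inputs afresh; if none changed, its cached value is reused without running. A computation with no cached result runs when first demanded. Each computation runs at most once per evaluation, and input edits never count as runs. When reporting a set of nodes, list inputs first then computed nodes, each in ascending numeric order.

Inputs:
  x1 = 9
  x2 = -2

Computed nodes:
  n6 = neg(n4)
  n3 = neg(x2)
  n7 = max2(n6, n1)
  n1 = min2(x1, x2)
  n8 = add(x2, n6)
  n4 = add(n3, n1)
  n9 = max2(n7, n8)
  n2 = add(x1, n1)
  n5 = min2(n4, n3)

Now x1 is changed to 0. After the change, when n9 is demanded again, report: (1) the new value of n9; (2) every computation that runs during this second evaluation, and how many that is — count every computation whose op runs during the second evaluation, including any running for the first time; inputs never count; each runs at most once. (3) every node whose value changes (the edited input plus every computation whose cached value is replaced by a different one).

n9 now evaluates to 0.
Run set: n1 (1 run).
Changed values: x1.
The important point: n1 recomputes to an identical value, and the output ends up unchanged.

Initial pass — values computed on the first demand:
  n1 = min2(9, -2) = -2
  n3 = neg(-2) = 2
  n4 = add(2, -2) = 0
  n6 = neg(0) = 0
  n7 = max2(0, -2) = 0
  n8 = add(-2, 0) = -2
  n9 = max2(0, -2) = 0

Second demand — change propagation:
  n1: re-runs because x1 9->0; new result -2 (unchanged).
  n4: re-examined; everything it read last time is the same (n3 unchanged, n1 unchanged) — cache 0 kept, no run.
  n6: re-examined; everything it read last time is the same (n4 unchanged) — cache 0 kept, no run.
  n7: re-examined; everything it read last time is the same (n6 unchanged, n1 unchanged) — cache 0 kept, no run.
  n8: re-examined; everything it read last time is the same (x2 unchanged, n6 unchanged) — cache -2 kept, no run.
  n9: re-examined; everything it read last time is the same (n7 unchanged, n8 unchanged) — cache 0 kept, no run.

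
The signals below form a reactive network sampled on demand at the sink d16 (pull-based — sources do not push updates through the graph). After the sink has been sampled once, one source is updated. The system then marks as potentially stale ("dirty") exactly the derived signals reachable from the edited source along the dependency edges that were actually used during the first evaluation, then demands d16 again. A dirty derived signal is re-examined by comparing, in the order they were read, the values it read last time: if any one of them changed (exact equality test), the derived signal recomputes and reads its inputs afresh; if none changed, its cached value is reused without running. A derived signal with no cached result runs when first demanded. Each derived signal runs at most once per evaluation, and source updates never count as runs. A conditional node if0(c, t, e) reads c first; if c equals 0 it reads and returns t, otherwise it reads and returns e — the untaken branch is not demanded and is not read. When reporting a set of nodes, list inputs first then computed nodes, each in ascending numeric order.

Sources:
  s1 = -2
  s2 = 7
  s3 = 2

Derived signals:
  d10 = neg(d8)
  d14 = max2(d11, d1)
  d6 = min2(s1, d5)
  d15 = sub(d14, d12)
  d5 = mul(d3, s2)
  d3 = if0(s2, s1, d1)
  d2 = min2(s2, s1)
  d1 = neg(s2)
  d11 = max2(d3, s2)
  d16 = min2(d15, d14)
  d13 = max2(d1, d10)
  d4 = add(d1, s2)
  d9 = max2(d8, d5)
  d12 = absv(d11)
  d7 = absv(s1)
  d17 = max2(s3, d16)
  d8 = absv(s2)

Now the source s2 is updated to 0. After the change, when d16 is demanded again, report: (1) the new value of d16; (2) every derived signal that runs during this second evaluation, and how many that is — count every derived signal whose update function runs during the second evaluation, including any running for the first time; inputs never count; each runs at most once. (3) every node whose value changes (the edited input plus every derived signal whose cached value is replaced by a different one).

Initial pass — values computed on the first demand:
  d1 = neg(7) = -7
  d3 = if0(s2=7 -> else branch d1) = -7
  d11 = max2(-7, 7) = 7
  d12 = absv(7) = 7
  d14 = max2(7, -7) = 7
  d15 = sub(7, 7) = 0
  d16 = min2(0, 7) = 0

Second demand — change propagation:
  d1: re-runs because s2 7->0; new result 0.
  d3: re-runs because s2 7->0; d1 -7->0; new result -2.
  d11: re-runs because d3 -7->-2; s2 7->0; new result 0.
  d12: re-runs because d11 7->0; new result 0.
  d14: re-runs because d11 7->0; d1 -7->0; new result 0.
  d15: re-runs because d14 7->0; d12 7->0; new result 0 (unchanged).
  d16: re-runs because d14 7->0; new result 0 (unchanged).

d16 now evaluates to 0.
Run set: d1, d3, d11, d12, d14, d15, d16 (7 run).
Changed values: s2, d1, d3, d11, d12, d14.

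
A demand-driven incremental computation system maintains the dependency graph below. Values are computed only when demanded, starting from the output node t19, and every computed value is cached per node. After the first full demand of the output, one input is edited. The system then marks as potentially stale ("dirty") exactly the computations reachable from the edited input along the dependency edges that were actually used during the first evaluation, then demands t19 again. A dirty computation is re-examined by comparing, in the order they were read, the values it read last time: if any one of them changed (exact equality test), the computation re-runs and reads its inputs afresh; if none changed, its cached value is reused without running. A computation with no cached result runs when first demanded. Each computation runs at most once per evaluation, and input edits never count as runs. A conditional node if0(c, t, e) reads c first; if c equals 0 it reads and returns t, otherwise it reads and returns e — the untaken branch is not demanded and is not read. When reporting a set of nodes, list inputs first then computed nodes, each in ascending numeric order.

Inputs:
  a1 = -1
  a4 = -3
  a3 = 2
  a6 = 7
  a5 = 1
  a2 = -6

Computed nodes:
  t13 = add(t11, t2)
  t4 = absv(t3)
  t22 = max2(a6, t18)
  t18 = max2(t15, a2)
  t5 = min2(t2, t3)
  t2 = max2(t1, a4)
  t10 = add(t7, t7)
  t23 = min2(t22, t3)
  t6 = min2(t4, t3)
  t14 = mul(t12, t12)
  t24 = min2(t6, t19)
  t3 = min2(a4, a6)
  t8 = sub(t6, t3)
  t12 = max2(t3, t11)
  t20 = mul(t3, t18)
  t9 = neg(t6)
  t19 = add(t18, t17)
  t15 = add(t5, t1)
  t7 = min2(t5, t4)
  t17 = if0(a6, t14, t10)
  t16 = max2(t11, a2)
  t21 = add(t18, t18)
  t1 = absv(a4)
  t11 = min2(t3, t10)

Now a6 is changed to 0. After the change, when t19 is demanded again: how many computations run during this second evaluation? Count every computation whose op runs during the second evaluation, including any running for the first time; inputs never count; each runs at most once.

Computations that run: t3, t11, t12, t14, t17, t19 — 6 in total.
Key observation: a condition flipped, so demand reaches new nodes — t11, t12, t14 run for the first time.

First evaluation (everything demanded from the output):
  t1 = absv(-3) = 3
  t2 = max2(3, -3) = 3
  t3 = min2(-3, 7) = -3
  t4 = absv(-3) = 3
  t5 = min2(3, -3) = -3
  t7 = min2(-3, 3) = -3
  t10 = add(-3, -3) = -6
  t15 = add(-3, 3) = 0
  t17 = if0(a6=7 -> else branch t10) = -6
  t18 = max2(0, -6) = 0
  t19 = add(0, -6) = -6

Propagation after the edit:
  t3: runs — a6 7->0; result -3 (same value as before).
  t4: checked — values it read are unchanged (t3 unchanged); reused cached 3 without running.
  t5: checked — values it read are unchanged (t2 unchanged, t3 unchanged); reused cached -3 without running.
  t7: checked — values it read are unchanged (t5 unchanged, t4 unchanged); reused cached -3 without running.
  t10: checked — values it read are unchanged (t7 unchanged, t7 unchanged); reused cached -6 without running.
  t11: demanded for the first time — runs, produces -6.
  t12: demanded for the first time — runs, produces -3.
  t14: demanded for the first time — runs, produces 9.
  t15: checked — values it read are unchanged (t5 unchanged, t1 unchanged); reused cached 0 without running.
  t17: runs — a6 7->0; result 9.
  t18: checked — values it read are unchanged (t15 unchanged, a2 unchanged); reused cached 0 without running.
  t19: runs — t17 -6->9; result 9.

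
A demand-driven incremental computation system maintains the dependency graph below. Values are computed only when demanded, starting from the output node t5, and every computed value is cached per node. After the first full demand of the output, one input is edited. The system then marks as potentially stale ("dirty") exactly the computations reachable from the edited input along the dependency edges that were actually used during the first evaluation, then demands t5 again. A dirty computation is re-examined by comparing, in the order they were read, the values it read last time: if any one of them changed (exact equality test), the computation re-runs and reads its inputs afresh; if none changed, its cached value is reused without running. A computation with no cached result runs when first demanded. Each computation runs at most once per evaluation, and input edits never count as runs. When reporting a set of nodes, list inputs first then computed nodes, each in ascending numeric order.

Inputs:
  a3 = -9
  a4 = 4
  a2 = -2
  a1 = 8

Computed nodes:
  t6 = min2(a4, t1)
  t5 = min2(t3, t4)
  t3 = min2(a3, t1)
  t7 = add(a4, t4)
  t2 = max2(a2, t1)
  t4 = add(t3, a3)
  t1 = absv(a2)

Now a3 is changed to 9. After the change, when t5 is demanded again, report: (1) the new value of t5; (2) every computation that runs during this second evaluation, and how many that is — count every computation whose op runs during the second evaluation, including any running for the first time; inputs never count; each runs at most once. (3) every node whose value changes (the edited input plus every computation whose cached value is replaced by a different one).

First evaluation (everything demanded from the output):
  t1 = absv(-2) = 2
  t3 = min2(-9, 2) = -9
  t4 = add(-9, -9) = -18
  t5 = min2(-9, -18) = -18

Propagation after the edit:
  t3: runs — a3 -9->9; result 2.
  t4: runs — t3 -9->2; a3 -9->9; result 11.
  t5: runs — t3 -9->2; t4 -18->11; result 2.

New value of t5: 2.
Computations that run: t3, t4, t5 — 3 in total.
Values that change: a3, t3, t4, t5.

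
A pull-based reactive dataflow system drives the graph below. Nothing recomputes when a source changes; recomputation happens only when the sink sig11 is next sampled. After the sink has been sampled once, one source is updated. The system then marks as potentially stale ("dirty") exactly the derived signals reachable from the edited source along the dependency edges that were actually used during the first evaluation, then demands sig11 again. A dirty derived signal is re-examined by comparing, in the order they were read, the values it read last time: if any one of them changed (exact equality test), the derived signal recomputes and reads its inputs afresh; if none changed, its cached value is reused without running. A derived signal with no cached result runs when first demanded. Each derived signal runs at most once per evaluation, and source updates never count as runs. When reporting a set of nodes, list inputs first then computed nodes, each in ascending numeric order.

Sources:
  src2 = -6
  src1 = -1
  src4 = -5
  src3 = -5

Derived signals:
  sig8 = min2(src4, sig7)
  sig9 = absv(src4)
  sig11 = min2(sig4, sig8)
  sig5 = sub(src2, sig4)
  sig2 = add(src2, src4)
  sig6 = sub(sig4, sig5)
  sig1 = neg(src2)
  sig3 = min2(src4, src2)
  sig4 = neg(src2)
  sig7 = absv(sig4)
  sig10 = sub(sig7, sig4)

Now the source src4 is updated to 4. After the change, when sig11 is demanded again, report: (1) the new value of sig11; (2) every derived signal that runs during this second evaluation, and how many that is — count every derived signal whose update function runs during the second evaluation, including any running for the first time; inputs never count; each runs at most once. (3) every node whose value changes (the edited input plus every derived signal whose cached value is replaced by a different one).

New value of sig11: 4.
Derived signals that run: sig8, sig11 — 2 in total.
Values that change: src4, sig8, sig11.

First evaluation (everything demanded from the output):
  sig4 = neg(-6) = 6
  sig7 = absv(6) = 6
  sig8 = min2(-5, 6) = -5
  sig11 = min2(6, -5) = -5

Propagation after the edit:
  sig8: runs — src4 -5->4; result 4.
  sig11: runs — sig8 -5->4; result 4.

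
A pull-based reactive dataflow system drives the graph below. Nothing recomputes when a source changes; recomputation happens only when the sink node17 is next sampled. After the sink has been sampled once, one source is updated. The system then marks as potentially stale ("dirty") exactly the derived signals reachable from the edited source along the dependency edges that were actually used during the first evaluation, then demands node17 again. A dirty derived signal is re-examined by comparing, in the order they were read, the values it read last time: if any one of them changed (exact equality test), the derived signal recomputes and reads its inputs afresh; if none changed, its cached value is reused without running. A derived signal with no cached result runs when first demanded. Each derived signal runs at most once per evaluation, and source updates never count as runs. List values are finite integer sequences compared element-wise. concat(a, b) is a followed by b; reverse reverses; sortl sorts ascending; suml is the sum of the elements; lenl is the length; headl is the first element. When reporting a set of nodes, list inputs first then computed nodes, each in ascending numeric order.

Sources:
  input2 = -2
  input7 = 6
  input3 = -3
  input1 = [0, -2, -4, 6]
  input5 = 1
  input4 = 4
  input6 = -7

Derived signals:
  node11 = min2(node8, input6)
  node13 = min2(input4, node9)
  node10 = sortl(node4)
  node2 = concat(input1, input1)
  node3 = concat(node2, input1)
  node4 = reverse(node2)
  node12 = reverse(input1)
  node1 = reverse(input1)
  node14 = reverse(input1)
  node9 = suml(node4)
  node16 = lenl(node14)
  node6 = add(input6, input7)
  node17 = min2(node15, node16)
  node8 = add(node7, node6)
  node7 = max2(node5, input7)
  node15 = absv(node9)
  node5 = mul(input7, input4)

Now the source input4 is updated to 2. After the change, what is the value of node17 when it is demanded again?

First evaluation (everything demanded from the output):
  node2 = concat([0, -2, -4, 6], [0, -2, -4, 6]) = [0, -2, -4, 6, 0, -2, -4, 6]
  node4 = reverse([0, -2, -4, 6, 0, -2, -4, 6]) = [6, -4, -2, 0, 6, -4, -2, 0]
  node9 = suml([6, -4, -2, 0, 6, -4, -2, 0]) = 0
  node14 = reverse([0, -2, -4, 6]) = [6, -4, -2, 0]
  node15 = absv(0) = 0
  node16 = lenl([6, -4, -2, 0]) = 4
  node17 = min2(0, 4) = 0

Propagation after the edit:
  input4 feeds no computation that the output demands — nothing is marked dirty and nothing runs.

Key observation: input4 is never demanded by the output, so the edit triggers no recomputation at all.

New value of node17: 0.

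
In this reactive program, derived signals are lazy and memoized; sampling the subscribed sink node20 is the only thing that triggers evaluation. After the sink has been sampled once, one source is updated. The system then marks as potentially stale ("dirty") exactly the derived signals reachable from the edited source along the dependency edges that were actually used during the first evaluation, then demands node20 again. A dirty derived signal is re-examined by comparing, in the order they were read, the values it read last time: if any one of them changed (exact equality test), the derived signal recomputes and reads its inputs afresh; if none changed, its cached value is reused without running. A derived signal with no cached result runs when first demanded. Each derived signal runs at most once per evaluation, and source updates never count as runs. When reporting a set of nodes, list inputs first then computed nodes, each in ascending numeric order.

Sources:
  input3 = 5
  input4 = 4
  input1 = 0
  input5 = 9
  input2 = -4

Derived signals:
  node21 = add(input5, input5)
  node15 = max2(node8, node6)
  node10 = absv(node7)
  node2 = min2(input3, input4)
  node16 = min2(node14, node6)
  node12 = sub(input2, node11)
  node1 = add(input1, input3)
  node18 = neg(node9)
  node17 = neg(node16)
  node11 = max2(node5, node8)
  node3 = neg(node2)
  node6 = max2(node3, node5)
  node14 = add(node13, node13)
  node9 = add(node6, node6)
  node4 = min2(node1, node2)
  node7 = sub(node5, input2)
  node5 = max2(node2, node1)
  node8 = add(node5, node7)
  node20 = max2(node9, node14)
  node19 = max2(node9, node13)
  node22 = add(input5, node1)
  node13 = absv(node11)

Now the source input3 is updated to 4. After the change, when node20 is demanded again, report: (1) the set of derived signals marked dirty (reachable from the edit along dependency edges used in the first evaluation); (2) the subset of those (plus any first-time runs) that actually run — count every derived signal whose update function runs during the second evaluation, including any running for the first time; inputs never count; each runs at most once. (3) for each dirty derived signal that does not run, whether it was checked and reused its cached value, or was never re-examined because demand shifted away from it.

First demand of the output computes:
  node1 = add(0, 5) = 5
  node2 = min2(5, 4) = 4
  node3 = neg(4) = -4
  node5 = max2(4, 5) = 5
  node6 = max2(-4, 5) = 5
  node7 = sub(5, -4) = 9
  node8 = add(5, 9) = 14
  node9 = add(5, 5) = 10
  node11 = max2(5, 14) = 14
  node13 = absv(14) = 14
  node14 = add(14, 14) = 28
  node20 = max2(10, 28) = 28

After the edit, cleaning proceeds:
  node1: a read changed (input3 5->4) — executes, giving 4.
  node2: a read changed (input3 5->4) — executes, giving 4 — identical to its old value.
  node3: dirty, but its reads are unchanged (node2 unchanged); cached -4 stands.
  node5: a read changed (node1 5->4) — executes, giving 4.
  node6: a read changed (node5 5->4) — executes, giving 4.
  node7: a read changed (node5 5->4) — executes, giving 8.
  node8: a read changed (node5 5->4; node7 9->8) — executes, giving 12.
  node9: a read changed (node6 5->4; node6 5->4) — executes, giving 8.
  node11: a read changed (node5 5->4; node8 14->12) — executes, giving 12.
  node13: a read changed (node11 14->12) — executes, giving 12.
  node14: a read changed (node13 14->12; node13 14->12) — executes, giving 24.
  node20: a read changed (node9 10->8; node14 28->24) — executes, giving 24.

Note where the cutoff bites: node3 is checked, finds nothing changed, and keeps its cache.

The edit dirties: node1, node2, node3, node5, node6, node7, node8, node9, node11, node13, node14, node20.
11 derived signals run: node1, node2, node5, node6, node7, node8, node9, node11, node13, node14, node20.
Cache hits after checking: node3.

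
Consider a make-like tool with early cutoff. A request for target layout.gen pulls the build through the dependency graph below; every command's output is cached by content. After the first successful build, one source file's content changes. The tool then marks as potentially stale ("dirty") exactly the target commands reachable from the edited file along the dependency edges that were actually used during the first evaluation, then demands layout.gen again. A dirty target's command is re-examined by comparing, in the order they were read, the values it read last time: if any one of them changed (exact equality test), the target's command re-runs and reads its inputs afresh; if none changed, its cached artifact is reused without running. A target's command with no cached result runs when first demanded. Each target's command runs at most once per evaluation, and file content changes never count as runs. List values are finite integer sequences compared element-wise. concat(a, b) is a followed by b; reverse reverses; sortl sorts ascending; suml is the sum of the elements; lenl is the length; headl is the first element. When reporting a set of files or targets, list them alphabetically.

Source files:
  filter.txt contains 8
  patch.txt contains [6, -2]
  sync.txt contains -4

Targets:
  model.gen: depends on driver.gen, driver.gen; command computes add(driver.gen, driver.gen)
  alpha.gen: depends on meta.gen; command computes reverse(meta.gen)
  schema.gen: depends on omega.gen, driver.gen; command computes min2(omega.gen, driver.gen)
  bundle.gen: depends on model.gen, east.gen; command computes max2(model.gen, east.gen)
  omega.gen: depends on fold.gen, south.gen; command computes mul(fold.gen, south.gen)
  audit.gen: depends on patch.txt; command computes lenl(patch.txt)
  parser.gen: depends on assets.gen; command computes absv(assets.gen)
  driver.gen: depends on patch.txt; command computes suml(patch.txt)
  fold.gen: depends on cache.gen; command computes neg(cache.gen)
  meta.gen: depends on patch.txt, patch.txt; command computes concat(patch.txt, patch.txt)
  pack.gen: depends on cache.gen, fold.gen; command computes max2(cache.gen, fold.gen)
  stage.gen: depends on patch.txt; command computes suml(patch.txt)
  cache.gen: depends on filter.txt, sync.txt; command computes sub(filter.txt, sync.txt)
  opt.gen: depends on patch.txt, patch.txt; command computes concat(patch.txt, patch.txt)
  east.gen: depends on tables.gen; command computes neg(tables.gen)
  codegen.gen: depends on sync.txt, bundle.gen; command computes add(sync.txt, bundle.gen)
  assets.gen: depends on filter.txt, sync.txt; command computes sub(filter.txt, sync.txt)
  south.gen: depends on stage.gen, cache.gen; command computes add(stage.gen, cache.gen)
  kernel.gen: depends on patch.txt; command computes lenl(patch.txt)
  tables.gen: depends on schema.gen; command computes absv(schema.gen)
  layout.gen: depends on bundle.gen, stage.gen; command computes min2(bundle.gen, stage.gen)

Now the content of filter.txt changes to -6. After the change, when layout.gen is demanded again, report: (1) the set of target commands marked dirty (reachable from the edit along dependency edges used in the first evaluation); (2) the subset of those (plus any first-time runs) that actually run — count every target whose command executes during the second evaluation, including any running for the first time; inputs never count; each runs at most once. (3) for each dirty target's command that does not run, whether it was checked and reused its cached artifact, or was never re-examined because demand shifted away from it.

The edit dirties: bundle.gen, cache.gen, east.gen, fold.gen, layout.gen, omega.gen, schema.gen, south.gen, tables.gen.
8 target commands run: bundle.gen, cache.gen, east.gen, fold.gen, omega.gen, schema.gen, south.gen, tables.gen.
Cache hits after checking: layout.gen.
Note the absorption at bundle.gen: it re-runs yet its value is the same, leaving the output's value untouched.

First demand of the output computes:
  cache.gen = sub(8, -4) = 12
  driver.gen = suml([6, -2]) = 4
  fold.gen = neg(12) = -12
  model.gen = add(4, 4) = 8
  stage.gen = suml([6, -2]) = 4
  south.gen = add(4, 12) = 16
  omega.gen = mul(-12, 16) = -192
  schema.gen = min2(-192, 4) = -192
  tables.gen = absv(-192) = 192
  east.gen = neg(192) = -192
  bundle.gen = max2(8, -192) = 8
  layout.gen = min2(8, 4) = 4

After the edit, cleaning proceeds:
  cache.gen: a read changed (filter.txt 8->-6) — executes, giving -2.
  fold.gen: a read changed (cache.gen 12->-2) — executes, giving 2.
  south.gen: a read changed (cache.gen 12->-2) — executes, giving 2.
  omega.gen: a read changed (fold.gen -12->2; south.gen 16->2) — executes, giving 4.
  schema.gen: a read changed (omega.gen -192->4) — executes, giving 4.
  tables.gen: a read changed (schema.gen -192->4) — executes, giving 4.
  east.gen: a read changed (tables.gen 192->4) — executes, giving -4.
  bundle.gen: a read changed (east.gen -192->-4) — executes, giving 8 — identical to its old value.
  layout.gen: dirty, but its reads are unchanged (bundle.gen unchanged, stage.gen unchanged); cached 4 stands.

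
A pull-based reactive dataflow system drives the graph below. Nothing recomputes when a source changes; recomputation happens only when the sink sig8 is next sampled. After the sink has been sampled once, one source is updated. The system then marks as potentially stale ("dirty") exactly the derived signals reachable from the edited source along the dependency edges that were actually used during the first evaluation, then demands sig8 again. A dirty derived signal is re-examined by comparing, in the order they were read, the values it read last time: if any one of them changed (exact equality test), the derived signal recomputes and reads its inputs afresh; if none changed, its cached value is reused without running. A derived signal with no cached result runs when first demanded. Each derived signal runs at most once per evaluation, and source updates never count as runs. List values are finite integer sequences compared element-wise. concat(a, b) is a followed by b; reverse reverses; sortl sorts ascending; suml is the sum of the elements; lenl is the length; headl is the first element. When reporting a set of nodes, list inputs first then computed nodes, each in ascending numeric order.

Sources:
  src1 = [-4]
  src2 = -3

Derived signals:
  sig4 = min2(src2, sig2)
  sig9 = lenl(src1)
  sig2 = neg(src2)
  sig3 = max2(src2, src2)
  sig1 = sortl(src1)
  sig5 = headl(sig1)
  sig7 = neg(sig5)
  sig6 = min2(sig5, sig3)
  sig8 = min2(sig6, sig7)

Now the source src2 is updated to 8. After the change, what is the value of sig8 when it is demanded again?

New value of sig8: -4.
Key observation: the change is absorbed at sig6 — it re-runs but produces the same value, and the output's value is unchanged.

First evaluation (everything demanded from the output):
  sig1 = sortl([-4]) = [-4]
  sig3 = max2(-3, -3) = -3
  sig5 = headl([-4]) = -4
  sig6 = min2(-4, -3) = -4
  sig7 = neg(-4) = 4
  sig8 = min2(-4, 4) = -4

Propagation after the edit:
  sig3: runs — src2 -3->8; src2 -3->8; result 8.
  sig6: runs — sig3 -3->8; result -4 (same value as before).
  sig8: checked — values it read are unchanged (sig6 unchanged, sig7 unchanged); reused cached -4 without running.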